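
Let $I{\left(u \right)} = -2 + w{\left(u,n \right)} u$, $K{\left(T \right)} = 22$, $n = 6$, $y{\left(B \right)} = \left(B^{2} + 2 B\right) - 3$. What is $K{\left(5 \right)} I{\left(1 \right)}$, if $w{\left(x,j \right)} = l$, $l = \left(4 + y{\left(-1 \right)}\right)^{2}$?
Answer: $-44$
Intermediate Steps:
$y{\left(B \right)} = -3 + B^{2} + 2 B$
$l = 0$ ($l = \left(4 + \left(-3 + \left(-1\right)^{2} + 2 \left(-1\right)\right)\right)^{2} = \left(4 - 4\right)^{2} = 0^{2} = 0$)
$w{\left(x,j \right)} = 0$
$I{\left(u \right)} = -2$ ($I{\left(u \right)} = -2 + 0 u = -2 + 0 = -2$)
$K{\left(5 \right)} I{\left(1 \right)} = 22 \left(-2\right) = -44$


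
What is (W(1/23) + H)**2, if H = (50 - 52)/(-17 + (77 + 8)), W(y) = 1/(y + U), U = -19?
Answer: 370881/54937744 ≈ 0.0067509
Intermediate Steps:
W(y) = 1/(-19 + y) (W(y) = 1/(y - 19) = 1/(-19 + y))
H = -1/34 (H = -2/(-17 + 85) = -2/68 = -2*1/68 = -1/34 ≈ -0.029412)
(W(1/23) + H)**2 = (1/(-19 + 1/23) - 1/34)**2 = (1/(-436/23) - 1/34)**2 = (-23/436 - 1/34)**2 = (-609/7412)**2 = 370881/54937744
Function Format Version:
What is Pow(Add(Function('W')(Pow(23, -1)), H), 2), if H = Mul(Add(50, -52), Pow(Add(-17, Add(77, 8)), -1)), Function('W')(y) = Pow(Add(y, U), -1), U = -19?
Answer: Rational(370881, 54937744) ≈ 0.0067509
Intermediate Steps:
Function('W')(y) = Pow(Add(-19, y), -1) (Function('W')(y) = Pow(Add(y, -19), -1) = Pow(Add(-19, y), -1))
H = Rational(-1, 34) (H = Mul(-2, Pow(Add(-17, 85), -1)) = Mul(-2, Pow(68, -1)) = Mul(-2, Rational(1, 68)) = Rational(-1, 34) ≈ -0.029412)
Pow(Add(Function('W')(Pow(23, -1)), H), 2) = Pow(Add(Pow(Add(-19, Pow(23, -1)), -1), Rational(-1, 34)), 2) = Pow(Add(Pow(Add(-19, Rational(1, 23)), -1), Rational(-1, 34)), 2) = Pow(Add(Pow(Rational(-436, 23), -1), Rational(-1, 34)), 2) = Pow(Add(Rational(-23, 436), Rational(-1, 34)), 2) = Pow(Rational(-609, 7412), 2) = Rational(370881, 54937744)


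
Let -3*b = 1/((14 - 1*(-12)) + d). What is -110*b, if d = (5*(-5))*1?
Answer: 110/3 ≈ 36.667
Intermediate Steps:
d = -25 (d = -25*1 = -25)
b = -1/3 (b = -1/(3*((14 - 1*(-12)) - 25)) = -1/(3*((14 + 12) - 25)) = -1/(3*(26 - 25)) = -1/3/1 = -1/3*1 = -1/3 ≈ -0.33333)
-110*b = -110*(-1/3) = 110/3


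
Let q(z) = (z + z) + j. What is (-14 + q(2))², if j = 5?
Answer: 25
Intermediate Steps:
q(z) = 5 + 2*z (q(z) = (z + z) + 5 = 2*z + 5 = 5 + 2*z)
(-14 + q(2))² = (-14 + (5 + 2*2))² = (-14 + (5 + 4))² = (-14 + 9)² = (-5)² = 25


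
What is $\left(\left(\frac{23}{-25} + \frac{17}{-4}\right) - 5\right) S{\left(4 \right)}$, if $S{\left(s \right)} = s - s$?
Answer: $0$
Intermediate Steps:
$S{\left(s \right)} = 0$
$\left(\left(\frac{23}{-25} + \frac{17}{-4}\right) - 5\right) S{\left(4 \right)} = \left(\left(\frac{23}{-25} + \frac{17}{-4}\right) - 5\right) 0 = \left(\left(23 \left(- \frac{1}{25}\right) + 17 \left(- \frac{1}{4}\right)\right) - 5\right) 0 = \left(\left(- \frac{23}{25} - \frac{17}{4}\right) - 5\right) 0 = \left(- \frac{517}{100} - 5\right) 0 = \left(- \frac{1017}{100}\right) 0 = 0$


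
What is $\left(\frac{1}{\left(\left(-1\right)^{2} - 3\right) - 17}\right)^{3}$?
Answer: $- \frac{1}{6859} \approx -0.00014579$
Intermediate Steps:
$\left(\frac{1}{\left(\left(-1\right)^{2} - 3\right) - 17}\right)^{3} = \left(\frac{1}{\left(1 - 3\right) - 17}\right)^{3} = \left(\frac{1}{-2 - 17}\right)^{3} = \left(\frac{1}{-19}\right)^{3} = \left(- \frac{1}{19}\right)^{3} = - \frac{1}{6859}$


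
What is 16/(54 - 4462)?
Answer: -2/551 ≈ -0.0036298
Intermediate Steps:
16/(54 - 4462) = 16/(-4408) = -1/4408*16 = -2/551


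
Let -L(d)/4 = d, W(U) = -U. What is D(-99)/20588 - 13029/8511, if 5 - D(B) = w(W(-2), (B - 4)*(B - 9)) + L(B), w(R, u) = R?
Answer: -90528625/58408156 ≈ -1.5499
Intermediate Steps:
L(d) = -4*d
D(B) = 3 + 4*B (D(B) = 5 - (-1*(-2) - 4*B) = 5 - (2 - 4*B) = 5 + (-2 + 4*B) = 3 + 4*B)
D(-99)/20588 - 13029/8511 = (3 + 4*(-99))/20588 - 13029/8511 = (3 - 396)*(1/20588) - 13029*1/8511 = -393*1/20588 - 4343/2837 = -393/20588 - 4343/2837 = -90528625/58408156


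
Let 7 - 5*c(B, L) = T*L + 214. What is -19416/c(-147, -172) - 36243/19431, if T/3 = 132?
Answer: -32203277/9773793 ≈ -3.2949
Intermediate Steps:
T = 396 (T = 3*132 = 396)
c(B, L) = -207/5 - 396*L/5 (c(B, L) = 7/5 - (396*L + 214)/5 = 7/5 - (214 + 396*L)/5 = 7/5 + (-214/5 - 396*L/5) = -207/5 - 396*L/5)
-19416/c(-147, -172) - 36243/19431 = -19416/(-207/5 - 396/5*(-172)) - 36243/19431 = -19416/(-207/5 + 68112/5) - 36243*1/19431 = -19416/13581 - 4027/2159 = -19416*1/13581 - 4027/2159 = -6472/4527 - 4027/2159 = -32203277/9773793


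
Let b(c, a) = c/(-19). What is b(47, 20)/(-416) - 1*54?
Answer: -426769/7904 ≈ -53.994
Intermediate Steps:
b(c, a) = -c/19 (b(c, a) = c*(-1/19) = -c/19)
b(47, 20)/(-416) - 1*54 = -1/19*47/(-416) - 1*54 = -47/19*(-1/416) - 54 = 47/7904 - 54 = -426769/7904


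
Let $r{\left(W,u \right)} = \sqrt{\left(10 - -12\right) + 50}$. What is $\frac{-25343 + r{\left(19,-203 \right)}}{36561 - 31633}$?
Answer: $- \frac{25343}{4928} + \frac{3 \sqrt{2}}{2464} \approx -5.1409$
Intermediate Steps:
$r{\left(W,u \right)} = 6 \sqrt{2}$ ($r{\left(W,u \right)} = \sqrt{\left(10 + 12\right) + 50} = \sqrt{22 + 50} = \sqrt{72} = 6 \sqrt{2}$)
$\frac{-25343 + r{\left(19,-203 \right)}}{36561 - 31633} = \frac{-25343 + 6 \sqrt{2}}{36561 - 31633} = \frac{-25343 + 6 \sqrt{2}}{4928} = \left(-25343 + 6 \sqrt{2}\right) \frac{1}{4928} = - \frac{25343}{4928} + \frac{3 \sqrt{2}}{2464}$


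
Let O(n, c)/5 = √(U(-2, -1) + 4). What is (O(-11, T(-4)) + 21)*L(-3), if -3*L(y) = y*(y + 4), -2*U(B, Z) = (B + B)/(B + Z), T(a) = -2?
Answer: 21 + 5*√30/3 ≈ 30.129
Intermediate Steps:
U(B, Z) = -B/(B + Z) (U(B, Z) = -(B + B)/(2*(B + Z)) = -2*B/(2*(B + Z)) = -B/(B + Z))
O(n, c) = 5*√30/3 (O(n, c) = 5*√(-1*(-2)/(-2 - 1) + 4) = 5*√(-1*(-2)/(-3) + 4) = 5*√(-1*(-2)*(-⅓) + 4) = 5*√(-⅔ + 4) = 5*√(10/3) = 5*(√30/3) = 5*√30/3)
L(y) = -y*(4 + y)/3 (L(y) = -y*(y + 4)/3 = -y*(4 + y)/3)
(O(-11, T(-4)) + 21)*L(-3) = (5*√30/3 + 21)*(-⅓*(-3)*(4 - 3)) = (21 + 5*√30/3)*(-⅓*(-3)*1) = (21 + 5*√30/3)*1 = 21 + 5*√30/3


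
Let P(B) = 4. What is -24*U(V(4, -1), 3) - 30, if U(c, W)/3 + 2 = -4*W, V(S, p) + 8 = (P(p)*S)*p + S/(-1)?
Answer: 978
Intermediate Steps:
V(S, p) = -8 - S + 4*S*p (V(S, p) = -8 + ((4*S)*p + S/(-1)) = -8 + (4*S*p + S*(-1)) = -8 + (4*S*p - S) = -8 + (-S + 4*S*p) = -8 - S + 4*S*p)
U(c, W) = -6 - 12*W (U(c, W) = -6 + 3*(-4*W) = -6 - 12*W)
-24*U(V(4, -1), 3) - 30 = -24*(-6 - 12*3) - 30 = -24*(-6 - 36) - 30 = -24*(-42) - 30 = 1008 - 30 = 978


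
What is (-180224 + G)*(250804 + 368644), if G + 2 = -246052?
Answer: -264057054544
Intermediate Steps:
G = -246054 (G = -2 - 246052 = -246054)
(-180224 + G)*(250804 + 368644) = (-180224 - 246054)*(250804 + 368644) = -426278*619448 = -264057054544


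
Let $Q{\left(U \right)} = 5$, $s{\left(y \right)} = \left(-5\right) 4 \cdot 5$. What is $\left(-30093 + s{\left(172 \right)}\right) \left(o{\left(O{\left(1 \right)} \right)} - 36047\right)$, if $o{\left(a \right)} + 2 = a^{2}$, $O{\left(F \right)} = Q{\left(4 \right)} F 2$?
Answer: $1085408157$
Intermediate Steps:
$s{\left(y \right)} = -100$ ($s{\left(y \right)} = \left(-20\right) 5 = -100$)
$O{\left(F \right)} = 10 F$ ($O{\left(F \right)} = 5 F 2 = 10 F$)
$o{\left(a \right)} = -2 + a^{2}$
$\left(-30093 + s{\left(172 \right)}\right) \left(o{\left(O{\left(1 \right)} \right)} - 36047\right) = \left(-30093 - 100\right) \left(\left(-2 + \left(10 \cdot 1\right)^{2}\right) - 36047\right) = - 30193 \left(\left(-2 + 10^{2}\right) - 36047\right) = - 30193 \left(\left(-2 + 100\right) - 36047\right) = - 30193 \left(98 - 36047\right) = \left(-30193\right) \left(-35949\right) = 1085408157$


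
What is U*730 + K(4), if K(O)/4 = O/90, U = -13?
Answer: -427042/45 ≈ -9489.8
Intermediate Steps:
K(O) = 2*O/45 (K(O) = 4*(O/90) = 2*O/45)
U*730 + K(4) = -13*730 + (2/45)*4 = -9490 + 8/45 = -427042/45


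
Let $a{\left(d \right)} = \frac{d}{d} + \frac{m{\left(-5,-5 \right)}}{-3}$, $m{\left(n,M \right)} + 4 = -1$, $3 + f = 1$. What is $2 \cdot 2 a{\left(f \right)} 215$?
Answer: $\frac{6880}{3} \approx 2293.3$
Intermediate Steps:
$f = -2$ ($f = -3 + 1 = -2$)
$m{\left(n,M \right)} = -5$ ($m{\left(n,M \right)} = -4 - 1 = -5$)
$a{\left(d \right)} = \frac{8}{3}$ ($a{\left(d \right)} = \frac{d}{d} - \frac{5}{-3} = 1 - - \frac{5}{3} = 1 + \frac{5}{3} = \frac{8}{3}$)
$2 \cdot 2 a{\left(f \right)} 215 = 2 \cdot 2 \cdot \frac{8}{3} \cdot 215 = 4 \cdot \frac{8}{3} \cdot 215 = \frac{32}{3} \cdot 215 = \frac{6880}{3}$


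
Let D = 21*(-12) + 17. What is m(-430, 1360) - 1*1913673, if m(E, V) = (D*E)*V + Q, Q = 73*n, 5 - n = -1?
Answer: 135514765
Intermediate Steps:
n = 6 (n = 5 - 1*(-1) = 5 + 1 = 6)
Q = 438 (Q = 73*6 = 438)
D = -235 (D = -252 + 17 = -235)
m(E, V) = 438 - 235*E*V (m(E, V) = (-235*E)*V + 438 = -235*E*V + 438 = 438 - 235*E*V)
m(-430, 1360) - 1*1913673 = (438 - 235*(-430)*1360) - 1*1913673 = (438 + 137428000) - 1913673 = 137428438 - 1913673 = 135514765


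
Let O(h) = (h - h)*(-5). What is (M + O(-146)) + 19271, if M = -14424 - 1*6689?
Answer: -1842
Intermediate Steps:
M = -21113 (M = -14424 - 6689 = -21113)
O(h) = 0 (O(h) = 0*(-5) = 0)
(M + O(-146)) + 19271 = (-21113 + 0) + 19271 = -21113 + 19271 = -1842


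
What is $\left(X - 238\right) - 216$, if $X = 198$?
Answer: $-256$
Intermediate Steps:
$\left(X - 238\right) - 216 = \left(198 - 238\right) - 216 = -40 - 216 = -256$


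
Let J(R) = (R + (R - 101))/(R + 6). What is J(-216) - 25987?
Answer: -5456737/210 ≈ -25984.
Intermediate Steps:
J(R) = (-101 + 2*R)/(6 + R) (J(R) = (R + (-101 + R))/(6 + R) = (-101 + 2*R)/(6 + R))
J(-216) - 25987 = (-101 + 2*(-216))/(6 - 216) - 25987 = (-101 - 432)/(-210) - 25987 = -1/210*(-533) - 25987 = 533/210 - 25987 = -5456737/210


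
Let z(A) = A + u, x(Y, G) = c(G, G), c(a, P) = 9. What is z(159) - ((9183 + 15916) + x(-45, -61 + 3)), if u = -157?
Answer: -25106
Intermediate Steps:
x(Y, G) = 9
z(A) = -157 + A (z(A) = A - 157 = -157 + A)
z(159) - ((9183 + 15916) + x(-45, -61 + 3)) = (-157 + 159) - ((9183 + 15916) + 9) = 2 - (25099 + 9) = 2 - 1*25108 = 2 - 25108 = -25106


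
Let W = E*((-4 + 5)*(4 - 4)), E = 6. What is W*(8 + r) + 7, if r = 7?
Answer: 7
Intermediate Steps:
W = 0 (W = 6*((-4 + 5)*(4 - 4)) = 6*(1*0) = 6*0 = 0)
W*(8 + r) + 7 = 0*(8 + 7) + 7 = 0*15 + 7 = 0 + 7 = 7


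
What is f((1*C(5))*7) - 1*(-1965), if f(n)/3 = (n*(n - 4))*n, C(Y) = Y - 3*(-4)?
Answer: 4887510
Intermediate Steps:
C(Y) = 12 + Y (C(Y) = Y + 12 = 12 + Y)
f(n) = 3*n**2*(-4 + n) (f(n) = 3*((n*(n - 4))*n) = 3*((n*(-4 + n))*n) = 3*(n**2*(-4 + n)) = 3*n**2*(-4 + n))
f((1*C(5))*7) - 1*(-1965) = 3*((1*(12 + 5))*7)**2*(-4 + (1*(12 + 5))*7) - 1*(-1965) = 3*((1*17)*7)**2*(-4 + (1*17)*7) + 1965 = 3*(17*7)**2*(-4 + 17*7) + 1965 = 3*119**2*(-4 + 119) + 1965 = 3*14161*115 + 1965 = 4885545 + 1965 = 4887510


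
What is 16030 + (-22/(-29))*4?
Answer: 464958/29 ≈ 16033.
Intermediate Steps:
16030 + (-22/(-29))*4 = 16030 - 1/29*(-22)*4 = 16030 + (22/29)*4 = 16030 + 88/29 = 464958/29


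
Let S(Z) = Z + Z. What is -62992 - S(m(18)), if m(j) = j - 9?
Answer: -63010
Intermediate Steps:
m(j) = -9 + j
S(Z) = 2*Z
-62992 - S(m(18)) = -62992 - 2*(-9 + 18) = -62992 - 2*9 = -62992 - 1*18 = -62992 - 18 = -63010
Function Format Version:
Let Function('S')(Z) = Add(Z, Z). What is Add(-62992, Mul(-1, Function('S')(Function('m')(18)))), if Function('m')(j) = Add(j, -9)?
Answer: -63010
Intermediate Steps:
Function('m')(j) = Add(-9, j)
Function('S')(Z) = Mul(2, Z)
Add(-62992, Mul(-1, Function('S')(Function('m')(18)))) = Add(-62992, Mul(-1, Mul(2, Add(-9, 18)))) = Add(-62992, Mul(-1, Mul(2, 9))) = Add(-62992, Mul(-1, 18)) = Add(-62992, -18) = -63010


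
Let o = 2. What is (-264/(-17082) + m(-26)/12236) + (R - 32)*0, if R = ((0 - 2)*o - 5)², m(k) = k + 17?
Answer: 512761/34835892 ≈ 0.014719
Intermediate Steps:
m(k) = 17 + k
R = 81 (R = ((0 - 2)*2 - 5)² = (-2*2 - 5)² = (-4 - 5)² = (-9)² = 81)
(-264/(-17082) + m(-26)/12236) + (R - 32)*0 = (-264/(-17082) + (17 - 26)/12236) + (81 - 32)*0 = (-264*(-1/17082) - 9*1/12236) + 49*0 = (44/2847 - 9/12236) + 0 = 512761/34835892 + 0 = 512761/34835892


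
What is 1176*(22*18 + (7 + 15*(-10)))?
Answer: 297528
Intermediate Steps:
1176*(22*18 + (7 + 15*(-10))) = 1176*(396 + (7 - 150)) = 1176*(396 - 143) = 1176*253 = 297528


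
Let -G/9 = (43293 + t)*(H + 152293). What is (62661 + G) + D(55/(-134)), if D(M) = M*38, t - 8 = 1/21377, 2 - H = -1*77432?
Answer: -128225302786434884/1432259 ≈ -8.9527e+10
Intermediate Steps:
H = 77434 (H = 2 - (-1)*77432 = 2 - 1*(-77432) = 2 + 77432 = 77434)
t = 171017/21377 (t = 8 + 1/21377 = 171017/21377 ≈ 8.0000)
D(M) = 38*M
G = -1913811828520554/21377 (G = -9*(43293 + 171017/21377)*(77434 + 152293) = -8330809302*229727/21377 = -9*212645758724506/21377 = -1913811828520554/21377 ≈ -8.9527e+10)
(62661 + G) + D(55/(-134)) = (62661 - 1913811828520554/21377) + 38*(55/(-134)) = -1913810489016357/21377 + 38*(55*(-1/134)) = -1913810489016357/21377 + 38*(-55/134) = -1913810489016357/21377 - 1045/67 = -128225302786434884/1432259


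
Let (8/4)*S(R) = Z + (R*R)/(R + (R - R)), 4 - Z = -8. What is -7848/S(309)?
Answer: -5232/107 ≈ -48.897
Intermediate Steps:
Z = 12 (Z = 4 - 1*(-8) = 4 + 8 = 12)
S(R) = 6 + R/2 (S(R) = (12 + (R*R)/(R + (R - R)))/2 = (12 + R²/(R + 0))/2 = (12 + R²/R)/2 = (12 + R)/2 = 6 + R/2)
-7848/S(309) = -7848/(6 + (½)*309) = -7848/(6 + 309/2) = -7848/321/2 = -7848*2/321 = -5232/107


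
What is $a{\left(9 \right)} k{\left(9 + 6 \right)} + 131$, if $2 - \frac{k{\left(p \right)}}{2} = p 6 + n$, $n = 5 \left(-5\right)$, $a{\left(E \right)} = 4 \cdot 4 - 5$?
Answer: $-1255$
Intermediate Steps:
$a{\left(E \right)} = 11$ ($a{\left(E \right)} = 16 - 5 = 11$)
$n = -25$
$k{\left(p \right)} = 54 - 12 p$ ($k{\left(p \right)} = 4 - 2 \left(p 6 - 25\right) = 4 - 2 \left(6 p - 25\right) = 4 - 2 \left(-25 + 6 p\right) = 4 - \left(-50 + 12 p\right) = 54 - 12 p$)
$a{\left(9 \right)} k{\left(9 + 6 \right)} + 131 = 11 \left(54 - 12 \left(9 + 6\right)\right) + 131 = 11 \left(54 - 180\right) + 131 = 11 \left(-126\right) + 131 = -1386 + 131 = -1255$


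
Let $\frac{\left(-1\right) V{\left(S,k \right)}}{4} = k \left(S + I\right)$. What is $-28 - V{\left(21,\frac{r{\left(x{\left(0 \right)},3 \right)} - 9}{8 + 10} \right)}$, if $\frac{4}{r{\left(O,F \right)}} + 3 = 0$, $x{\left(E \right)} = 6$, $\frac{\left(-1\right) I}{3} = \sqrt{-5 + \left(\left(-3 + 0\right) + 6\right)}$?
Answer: $- \frac{686}{9} + \frac{62 i \sqrt{2}}{9} \approx -76.222 + 9.7424 i$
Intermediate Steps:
$I = - 3 i \sqrt{2}$ ($I = - 3 \sqrt{-5 + \left(\left(-3 + 0\right) + 6\right)} = - 3 \sqrt{-5 + \left(-3 + 6\right)} = - 3 \sqrt{-5 + 3} = - 3 \sqrt{-2} = - 3 i \sqrt{2} \approx - 4.2426 i$)
$r{\left(O,F \right)} = - \frac{4}{3}$ ($r{\left(O,F \right)} = \frac{4}{-3 + 0} = \frac{4}{-3} = 4 \left(- \frac{1}{3}\right) = - \frac{4}{3}$)
$V{\left(S,k \right)} = - 4 k \left(S - 3 i \sqrt{2}\right)$
$-28 - V{\left(21,\frac{r{\left(x{\left(0 \right)},3 \right)} - 9}{8 + 10} \right)} = -28 - 4 \frac{- \frac{4}{3} - 9}{8 + 10} \left(\left(-1\right) 21 + 3 i \sqrt{2}\right) = -28 - 4 \left(- \frac{31}{3 \cdot 18}\right) \left(-21 + 3 i \sqrt{2}\right) = -28 - 4 \left(\left(- \frac{31}{3}\right) \frac{1}{18}\right) \left(-21 + 3 i \sqrt{2}\right) = -28 - 4 \left(- \frac{31}{54}\right) \left(-21 + 3 i \sqrt{2}\right) = -28 - \left(\frac{434}{9} - \frac{62 i \sqrt{2}}{9}\right) = - \frac{686}{9} + \frac{62 i \sqrt{2}}{9}$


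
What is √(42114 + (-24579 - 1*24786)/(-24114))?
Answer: √2721094389906/8038 ≈ 205.22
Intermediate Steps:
√(42114 + (-24579 - 1*24786)/(-24114)) = √(42114 + (-24579 - 24786)*(-1/24114)) = √(42114 - 49365*(-1/24114)) = √(42114 + 16455/8038) = √(338528787/8038) = √2721094389906/8038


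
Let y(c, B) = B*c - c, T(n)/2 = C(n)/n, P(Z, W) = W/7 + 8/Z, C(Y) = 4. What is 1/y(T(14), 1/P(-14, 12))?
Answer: -14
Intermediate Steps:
P(Z, W) = 8/Z + W/7 (P(Z, W) = W*(⅐) + 8/Z = W/7 + 8/Z = 8/Z + W/7)
T(n) = 8/n (T(n) = 2*(4/n) = 8/n)
y(c, B) = -c + B*c
1/y(T(14), 1/P(-14, 12)) = 1/((8/14)*(-1 + 1/(8/(-14) + (⅐)*12))) = 1/((8*(1/14))*(-1 + 1/(8*(-1/14) + 12/7))) = 1/(4*(-1 + 1/(-4/7 + 12/7))/7) = 1/(4*(-1 + 1/(8/7))/7) = 1/(4*(-1 + 7/8)/7) = 1/((4/7)*(-⅛)) = 1/(-1/14) = -14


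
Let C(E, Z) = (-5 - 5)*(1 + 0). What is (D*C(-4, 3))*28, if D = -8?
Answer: 2240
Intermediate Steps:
C(E, Z) = -10 (C(E, Z) = -10*1 = -10)
(D*C(-4, 3))*28 = -8*(-10)*28 = 80*28 = 2240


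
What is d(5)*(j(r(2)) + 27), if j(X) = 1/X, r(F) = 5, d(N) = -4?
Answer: -544/5 ≈ -108.80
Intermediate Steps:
d(5)*(j(r(2)) + 27) = -4*(1/5 + 27) = -4*(⅕ + 27) = -4*136/5 = -544/5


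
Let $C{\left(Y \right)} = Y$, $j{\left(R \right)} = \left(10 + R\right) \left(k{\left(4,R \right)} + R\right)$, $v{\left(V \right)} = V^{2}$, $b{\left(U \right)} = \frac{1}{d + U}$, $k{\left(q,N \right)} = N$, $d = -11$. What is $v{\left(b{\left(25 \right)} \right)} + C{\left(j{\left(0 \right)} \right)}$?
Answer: $\frac{1}{196} \approx 0.005102$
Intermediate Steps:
$b{\left(U \right)} = \frac{1}{-11 + U}$
$j{\left(R \right)} = 2 R \left(10 + R\right)$ ($j{\left(R \right)} = \left(10 + R\right) \left(R + R\right) = \left(10 + R\right) 2 R = 2 R \left(10 + R\right)$)
$v{\left(b{\left(25 \right)} \right)} + C{\left(j{\left(0 \right)} \right)} = \left(\frac{1}{-11 + 25}\right)^{2} + 2 \cdot 0 \left(10 + 0\right) = \left(\frac{1}{14}\right)^{2} + 2 \cdot 0 \cdot 10 = \left(\frac{1}{14}\right)^{2} + 0 = \frac{1}{196} + 0 = \frac{1}{196}$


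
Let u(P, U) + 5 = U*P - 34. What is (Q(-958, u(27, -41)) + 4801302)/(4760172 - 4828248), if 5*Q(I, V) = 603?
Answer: -86047/1220 ≈ -70.530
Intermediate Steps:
u(P, U) = -39 + P*U (u(P, U) = -5 + (U*P - 34) = -5 + (P*U - 34) = -5 + (-34 + P*U) = -39 + P*U)
Q(I, V) = 603/5 (Q(I, V) = (1/5)*603 = 603/5)
(Q(-958, u(27, -41)) + 4801302)/(4760172 - 4828248) = (603/5 + 4801302)/(4760172 - 4828248) = (24007113/5)/(-68076) = (24007113/5)*(-1/68076) = -86047/1220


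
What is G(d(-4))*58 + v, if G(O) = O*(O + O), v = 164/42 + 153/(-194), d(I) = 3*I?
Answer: 68064791/4074 ≈ 16707.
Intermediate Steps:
v = 12695/4074 (v = 164*(1/42) + 153*(-1/194) = 82/21 - 153/194 = 12695/4074 ≈ 3.1161)
G(O) = 2*O² (G(O) = O*(2*O) = 2*O²)
G(d(-4))*58 + v = (2*(3*(-4))²)*58 + 12695/4074 = (2*(-12)²)*58 + 12695/4074 = (2*144)*58 + 12695/4074 = 288*58 + 12695/4074 = 16704 + 12695/4074 = 68064791/4074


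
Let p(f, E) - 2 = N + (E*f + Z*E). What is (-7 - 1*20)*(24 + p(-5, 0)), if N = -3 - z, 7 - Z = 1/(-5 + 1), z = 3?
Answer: -540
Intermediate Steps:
Z = 29/4 (Z = 7 - 1/(-5 + 1) = 7 - 1/(-4) = 7 - 1*(-¼) = 7 + ¼ = 29/4 ≈ 7.2500)
N = -6 (N = -3 - 1*3 = -3 - 3 = -6)
p(f, E) = -4 + 29*E/4 + E*f (p(f, E) = 2 + (-6 + (E*f + 29*E/4)) = 2 + (-6 + (29*E/4 + E*f)) = 2 + (-6 + 29*E/4 + E*f) = -4 + 29*E/4 + E*f)
(-7 - 1*20)*(24 + p(-5, 0)) = (-7 - 1*20)*(24 + (-4 + (29/4)*0 + 0*(-5))) = (-7 - 20)*(24 + (-4 + 0 + 0)) = -27*(24 - 4) = -27*20 = -540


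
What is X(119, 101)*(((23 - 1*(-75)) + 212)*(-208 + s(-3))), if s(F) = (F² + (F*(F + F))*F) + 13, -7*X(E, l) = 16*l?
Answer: 120230400/7 ≈ 1.7176e+7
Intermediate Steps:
X(E, l) = -16*l/7
s(F) = 13 + F² + 2*F³ (s(F) = (F² + (F*(2*F))*F) + 13 = (F² + (2*F²)*F) + 13 = (F² + 2*F³) + 13 = 13 + F² + 2*F³)
X(119, 101)*(((23 - 1*(-75)) + 212)*(-208 + s(-3))) = (-16/7*101)*(((23 - 1*(-75)) + 212)*(-208 + (13 + (-3)² + 2*(-3)³))) = -1616*((23 + 75) + 212)*(-208 + (13 + 9 + 2*(-27)))/7 = -1616*(98 + 212)*(-208 + (13 + 9 - 54))/7 = -500960*(-208 - 32)/7 = -500960*(-240)/7 = -1616/7*(-74400) = 120230400/7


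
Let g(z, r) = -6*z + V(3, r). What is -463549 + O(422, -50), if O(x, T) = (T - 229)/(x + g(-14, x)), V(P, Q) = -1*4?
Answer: -232701877/502 ≈ -4.6355e+5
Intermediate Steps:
V(P, Q) = -4
g(z, r) = -4 - 6*z (g(z, r) = -6*z - 4 = -4 - 6*z)
O(x, T) = (-229 + T)/(80 + x) (O(x, T) = (T - 229)/(x + (-4 - 6*(-14))) = (-229 + T)/(x + (-4 + 84)) = (-229 + T)/(x + 80) = (-229 + T)/(80 + x))
-463549 + O(422, -50) = -463549 + (-229 - 50)/(80 + 422) = -463549 - 279/502 = -232701877/502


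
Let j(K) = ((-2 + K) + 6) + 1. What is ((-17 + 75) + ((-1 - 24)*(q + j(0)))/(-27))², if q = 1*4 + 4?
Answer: 3575881/729 ≈ 4905.2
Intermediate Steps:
j(K) = 5 + K (j(K) = (4 + K) + 1 = 5 + K)
q = 8 (q = 4 + 4 = 8)
((-17 + 75) + ((-1 - 24)*(q + j(0)))/(-27))² = ((-17 + 75) + ((-1 - 24)*(8 + (5 + 0)))/(-27))² = (58 - 25*(8 + 5)*(-1/27))² = (58 - 25*13*(-1/27))² = (58 - 325*(-1/27))² = (58 + 325/27)² = (1891/27)² = 3575881/729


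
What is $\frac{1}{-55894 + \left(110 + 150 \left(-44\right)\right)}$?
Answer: $- \frac{1}{62384} \approx -1.603 \cdot 10^{-5}$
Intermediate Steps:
$\frac{1}{-55894 + \left(110 + 150 \left(-44\right)\right)} = \frac{1}{-55894 + \left(110 - 6600\right)} = \frac{1}{-55894 - 6490} = \frac{1}{-62384} = - \frac{1}{62384}$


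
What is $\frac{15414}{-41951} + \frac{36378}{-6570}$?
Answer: $- \frac{12915583}{2187445} \approx -5.9044$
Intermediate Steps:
$\frac{15414}{-41951} + \frac{36378}{-6570} = 15414 \left(- \frac{1}{41951}\right) + 36378 \left(- \frac{1}{6570}\right) = - \frac{2202}{5993} - \frac{2021}{365} = - \frac{12915583}{2187445}$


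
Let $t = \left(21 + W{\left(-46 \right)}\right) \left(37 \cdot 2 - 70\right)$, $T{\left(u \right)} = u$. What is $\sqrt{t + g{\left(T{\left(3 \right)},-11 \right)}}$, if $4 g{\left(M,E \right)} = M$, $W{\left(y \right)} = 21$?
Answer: $\frac{15 \sqrt{3}}{2} \approx 12.99$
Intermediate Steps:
$g{\left(M,E \right)} = \frac{M}{4}$
$t = 168$ ($t = \left(21 + 21\right) \left(37 \cdot 2 - 70\right) = 42 \left(74 - 70\right) = 42 \cdot 4 = 168$)
$\sqrt{t + g{\left(T{\left(3 \right)},-11 \right)}} = \sqrt{168 + \frac{1}{4} \cdot 3} = \sqrt{168 + \frac{3}{4}} = \sqrt{\frac{675}{4}} = \frac{15 \sqrt{3}}{2}$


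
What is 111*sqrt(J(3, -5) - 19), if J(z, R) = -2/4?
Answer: 111*I*sqrt(78)/2 ≈ 490.16*I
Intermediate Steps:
J(z, R) = -1/2 (J(z, R) = -2*1/4 = -1/2)
111*sqrt(J(3, -5) - 19) = 111*sqrt(-1/2 - 19) = 111*sqrt(-39/2) = 111*(I*sqrt(78)/2) = 111*I*sqrt(78)/2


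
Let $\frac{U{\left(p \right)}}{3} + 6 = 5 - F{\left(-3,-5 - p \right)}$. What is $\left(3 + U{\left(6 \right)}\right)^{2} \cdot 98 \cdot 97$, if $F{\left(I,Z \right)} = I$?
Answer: $769986$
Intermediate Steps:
$U{\left(p \right)} = 6$ ($U{\left(p \right)} = -18 + 3 \left(5 - -3\right) = -18 + 3 \left(5 + 3\right) = -18 + 3 \cdot 8 = -18 + 24 = 6$)
$\left(3 + U{\left(6 \right)}\right)^{2} \cdot 98 \cdot 97 = \left(3 + 6\right)^{2} \cdot 98 \cdot 97 = 9^{2} \cdot 98 \cdot 97 = 81 \cdot 98 \cdot 97 = 7938 \cdot 97 = 769986$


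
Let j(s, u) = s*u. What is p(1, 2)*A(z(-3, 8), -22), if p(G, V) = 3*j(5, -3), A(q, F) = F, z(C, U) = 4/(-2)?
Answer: 990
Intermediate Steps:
z(C, U) = -2 (z(C, U) = 4*(-1/2) = -2)
p(G, V) = -45 (p(G, V) = 3*(5*(-3)) = 3*(-15) = -45)
p(1, 2)*A(z(-3, 8), -22) = -45*(-22) = 990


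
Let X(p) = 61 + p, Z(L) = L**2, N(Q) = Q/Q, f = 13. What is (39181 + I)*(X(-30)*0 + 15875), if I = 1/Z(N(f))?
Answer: 622014250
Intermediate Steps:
N(Q) = 1
I = 1 (I = 1/(1**2) = 1/1 = 1)
(39181 + I)*(X(-30)*0 + 15875) = (39181 + 1)*((61 - 30)*0 + 15875) = 39182*(31*0 + 15875) = 39182*(0 + 15875) = 39182*15875 = 622014250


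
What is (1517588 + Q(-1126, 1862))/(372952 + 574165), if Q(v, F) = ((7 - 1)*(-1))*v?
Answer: 1524344/947117 ≈ 1.6095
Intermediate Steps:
Q(v, F) = -6*v (Q(v, F) = (6*(-1))*v = -6*v)
(1517588 + Q(-1126, 1862))/(372952 + 574165) = (1517588 - 6*(-1126))/(372952 + 574165) = (1517588 + 6756)/947117 = 1524344*(1/947117) = 1524344/947117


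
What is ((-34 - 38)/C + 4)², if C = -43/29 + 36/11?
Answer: 427827856/326041 ≈ 1312.2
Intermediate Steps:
C = 571/319 (C = -43*1/29 + 36*(1/11) = -43/29 + 36/11 = 571/319 ≈ 1.7900)
((-34 - 38)/C + 4)² = ((-34 - 38)/(571/319) + 4)² = (-72*319/571 + 4)² = (-22968/571 + 4)² = (-20684/571)² = 427827856/326041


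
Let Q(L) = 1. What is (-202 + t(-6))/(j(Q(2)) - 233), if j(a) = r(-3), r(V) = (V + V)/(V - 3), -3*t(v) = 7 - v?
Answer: 619/696 ≈ 0.88937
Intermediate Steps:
t(v) = -7/3 + v/3 (t(v) = -(7 - v)/3 = -7/3 + v/3)
r(V) = 2*V/(-3 + V) (r(V) = (2*V)/(-3 + V) = 2*V/(-3 + V))
j(a) = 1 (j(a) = 2*(-3)/(-3 - 3) = 2*(-3)/(-6) = 2*(-3)*(-1/6) = 1)
(-202 + t(-6))/(j(Q(2)) - 233) = (-202 + (-7/3 + (1/3)*(-6)))/(1 - 233) = (-202 + (-7/3 - 2))/(-232) = (-202 - 13/3)*(-1/232) = -619/3*(-1/232) = 619/696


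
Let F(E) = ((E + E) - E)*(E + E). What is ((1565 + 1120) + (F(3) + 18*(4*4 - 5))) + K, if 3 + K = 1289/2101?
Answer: 6089987/2101 ≈ 2898.6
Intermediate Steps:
K = -5014/2101 (K = -3 + 1289/2101 = -5014/2101 ≈ -2.3865)
F(E) = 2*E² (F(E) = (2*E - E)*(2*E) = E*(2*E) = 2*E²)
((1565 + 1120) + (F(3) + 18*(4*4 - 5))) + K = ((1565 + 1120) + (2*3² + 18*(4*4 - 5))) - 5014/2101 = (2685 + (2*9 + 18*(16 - 5))) - 5014/2101 = (2685 + (18 + 18*11)) - 5014/2101 = (2685 + (18 + 198)) - 5014/2101 = (2685 + 216) - 5014/2101 = 2901 - 5014/2101 = 6089987/2101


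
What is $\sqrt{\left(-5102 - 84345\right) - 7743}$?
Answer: $i \sqrt{97190} \approx 311.75 i$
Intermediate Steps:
$\sqrt{\left(-5102 - 84345\right) - 7743} = \sqrt{-89447 - 7743} = \sqrt{-97190} = i \sqrt{97190}$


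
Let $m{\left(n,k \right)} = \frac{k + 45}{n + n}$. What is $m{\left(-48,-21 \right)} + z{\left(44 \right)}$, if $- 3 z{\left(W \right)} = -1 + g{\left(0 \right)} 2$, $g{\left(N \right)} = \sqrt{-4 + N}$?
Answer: $\frac{1}{12} - \frac{4 i}{3} \approx 0.083333 - 1.3333 i$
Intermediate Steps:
$m{\left(n,k \right)} = \frac{45 + k}{2 n}$
$z{\left(W \right)} = \frac{1}{3} - \frac{4 i}{3}$ ($z{\left(W \right)} = - \frac{-1 + \sqrt{-4 + 0} \cdot 2}{3} = - \frac{-1 + \sqrt{-4} \cdot 2}{3} = - \frac{-1 + 2 i 2}{3} = - \frac{-1 + 4 i}{3} = \frac{1}{3} - \frac{4 i}{3}$)
$m{\left(-48,-21 \right)} + z{\left(44 \right)} = \frac{45 - 21}{2 \left(-48\right)} + \left(\frac{1}{3} - \frac{4 i}{3}\right) = \frac{1}{2} \left(- \frac{1}{48}\right) 24 + \left(\frac{1}{3} - \frac{4 i}{3}\right) = - \frac{1}{4} + \left(\frac{1}{3} - \frac{4 i}{3}\right) = \frac{1}{12} - \frac{4 i}{3}$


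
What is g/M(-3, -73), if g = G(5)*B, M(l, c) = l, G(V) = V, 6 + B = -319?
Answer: 1625/3 ≈ 541.67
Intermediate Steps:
B = -325 (B = -6 - 319 = -325)
g = -1625 (g = 5*(-325) = -1625)
g/M(-3, -73) = -1625/(-3) = -1625*(-⅓) = 1625/3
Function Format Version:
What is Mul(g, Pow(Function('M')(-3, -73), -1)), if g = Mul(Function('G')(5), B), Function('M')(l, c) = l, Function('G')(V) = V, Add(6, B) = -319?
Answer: Rational(1625, 3) ≈ 541.67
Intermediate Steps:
B = -325 (B = Add(-6, -319) = -325)
g = -1625 (g = Mul(5, -325) = -1625)
Mul(g, Pow(Function('M')(-3, -73), -1)) = Mul(-1625, Pow(-3, -1)) = Mul(-1625, Rational(-1, 3)) = Rational(1625, 3)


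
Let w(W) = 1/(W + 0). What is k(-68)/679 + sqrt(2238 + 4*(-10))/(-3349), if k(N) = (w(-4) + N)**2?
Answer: 10647/1552 - sqrt(2198)/3349 ≈ 6.8462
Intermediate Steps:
w(W) = 1/W
k(N) = (-1/4 + N)**2 (k(N) = (1/(-4) + N)**2 = (-1/4 + N)**2)
k(-68)/679 + sqrt(2238 + 4*(-10))/(-3349) = ((-1 + 4*(-68))**2/16)/679 + sqrt(2238 + 4*(-10))/(-3349) = ((-1 - 272)**2/16)*(1/679) + sqrt(2238 - 40)*(-1/3349) = ((1/16)*(-273)**2)*(1/679) + sqrt(2198)*(-1/3349) = ((1/16)*74529)*(1/679) - sqrt(2198)/3349 = (74529/16)*(1/679) - sqrt(2198)/3349 = 10647/1552 - sqrt(2198)/3349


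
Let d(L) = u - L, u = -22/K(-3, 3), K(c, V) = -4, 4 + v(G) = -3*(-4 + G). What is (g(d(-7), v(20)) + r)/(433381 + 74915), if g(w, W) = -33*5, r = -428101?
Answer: -214133/254148 ≈ -0.84255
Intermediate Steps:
v(G) = 8 - 3*G (v(G) = -4 - 3*(-4 + G) = -4 + (12 - 3*G) = 8 - 3*G)
u = 11/2 (u = -22/(-4) = -22*(-1/4) = 11/2 ≈ 5.5000)
d(L) = 11/2 - L
g(w, W) = -165
(g(d(-7), v(20)) + r)/(433381 + 74915) = (-165 - 428101)/(433381 + 74915) = -428266/508296 = -428266*1/508296 = -214133/254148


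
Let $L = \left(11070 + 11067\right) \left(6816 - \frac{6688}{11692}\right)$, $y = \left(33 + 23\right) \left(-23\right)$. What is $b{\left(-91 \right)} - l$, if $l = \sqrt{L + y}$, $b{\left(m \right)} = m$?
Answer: $-91 - \frac{8 \sqrt{20141223440471}}{2923} \approx -12374.0$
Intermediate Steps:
$y = -1288$ ($y = 56 \left(-23\right) = -1288$)
$L = \frac{441002156952}{2923}$ ($L = 22137 \left(6816 - \frac{1672}{2923}\right) = 22137 \cdot \frac{19921496}{2923} = \frac{441002156952}{2923} \approx 1.5087 \cdot 10^{8}$)
$l = \frac{8 \sqrt{20141223440471}}{2923}$ ($l = \sqrt{\frac{441002156952}{2923} - 1288} = \sqrt{\frac{440998392128}{2923}} = \frac{8 \sqrt{20141223440471}}{2923} \approx 12283.0$)
$b{\left(-91 \right)} - l = -91 - \frac{8 \sqrt{20141223440471}}{2923}$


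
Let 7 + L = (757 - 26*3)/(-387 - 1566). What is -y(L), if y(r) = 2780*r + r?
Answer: 633450/31 ≈ 20434.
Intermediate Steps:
L = -2050/279 (L = -7 + (757 - 26*3)/(-387 - 1566) = -7 + (757 - 78)/(-1953) = -7 + 679*(-1/1953) = -7 - 97/279 = -2050/279 ≈ -7.3477)
y(r) = 2781*r
-y(L) = -2781*(-2050)/279 = -1*(-633450/31) = 633450/31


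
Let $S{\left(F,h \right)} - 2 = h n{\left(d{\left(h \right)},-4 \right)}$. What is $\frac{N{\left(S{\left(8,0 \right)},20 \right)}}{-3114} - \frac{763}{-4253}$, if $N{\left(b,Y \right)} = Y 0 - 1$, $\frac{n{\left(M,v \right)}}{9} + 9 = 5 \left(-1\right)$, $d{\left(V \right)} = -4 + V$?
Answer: $\frac{2380235}{13243842} \approx 0.17972$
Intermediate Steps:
$n{\left(M,v \right)} = -126$ ($n{\left(M,v \right)} = -81 + 9 \cdot 5 \left(-1\right) = -81 + 9 \left(-5\right) = -81 - 45 = -126$)
$S{\left(F,h \right)} = 2 - 126 h$ ($S{\left(F,h \right)} = 2 + h \left(-126\right) = 2 - 126 h$)
$N{\left(b,Y \right)} = -1$ ($N{\left(b,Y \right)} = 0 - 1 = -1$)
$\frac{N{\left(S{\left(8,0 \right)},20 \right)}}{-3114} - \frac{763}{-4253} = - \frac{1}{-3114} - \frac{763}{-4253} = \left(-1\right) \left(- \frac{1}{3114}\right) - - \frac{763}{4253} = \frac{1}{3114} + \frac{763}{4253} = \frac{2380235}{13243842}$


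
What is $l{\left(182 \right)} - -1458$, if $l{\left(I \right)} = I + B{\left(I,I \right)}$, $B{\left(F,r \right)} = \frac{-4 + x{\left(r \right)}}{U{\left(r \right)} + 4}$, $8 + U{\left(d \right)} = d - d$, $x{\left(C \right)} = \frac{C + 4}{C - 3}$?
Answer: $\frac{587385}{358} \approx 1640.7$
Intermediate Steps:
$x{\left(C \right)} = \frac{4 + C}{-3 + C}$
$U{\left(d \right)} = -8$ ($U{\left(d \right)} = -8 + \left(d - d\right) = -8 + 0 = -8$)
$B{\left(F,r \right)} = 1 - \frac{4 + r}{4 \left(-3 + r\right)}$ ($B{\left(F,r \right)} = \frac{-4 + \frac{4 + r}{-3 + r}}{-8 + 4} = \frac{-4 + \frac{4 + r}{-3 + r}}{-4} = \left(-4 + \frac{4 + r}{-3 + r}\right) \left(- \frac{1}{4}\right) = 1 - \frac{4 + r}{4 \left(-3 + r\right)}$)
$l{\left(I \right)} = I + \frac{-16 + 3 I}{4 \left(-3 + I\right)}$
$l{\left(182 \right)} - -1458 = \frac{-4 + 182^{2} - \frac{819}{2}}{-3 + 182} - -1458 = \frac{-4 + 33124 - \frac{819}{2}}{179} + 1458 = \frac{1}{179} \cdot \frac{65421}{2} + 1458 = \frac{65421}{358} + 1458 = \frac{587385}{358}$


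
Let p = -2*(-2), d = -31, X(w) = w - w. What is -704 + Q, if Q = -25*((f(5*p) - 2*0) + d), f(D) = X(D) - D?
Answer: 571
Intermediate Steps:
X(w) = 0
p = 4
f(D) = -D (f(D) = 0 - D = -D)
Q = 1275 (Q = -25*((-5*4 - 2*0) - 31) = -25*((-1*20 + 0) - 31) = -25*((-20 + 0) - 31) = -25*(-20 - 31) = -25*(-51) = 1275)
-704 + Q = -704 + 1275 = 571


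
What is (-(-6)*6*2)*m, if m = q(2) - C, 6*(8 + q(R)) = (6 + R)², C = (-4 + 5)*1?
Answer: 120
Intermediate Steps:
C = 1 (C = 1*1 = 1)
q(R) = -8 + (6 + R)²/6
m = 5/3 (m = (-8 + (6 + 2)²/6) - 1*1 = (-8 + (⅙)*8²) - 1 = (-8 + (⅙)*64) - 1 = (-8 + 32/3) - 1 = 8/3 - 1 = 5/3 ≈ 1.6667)
(-(-6)*6*2)*m = (-(-6)*6*2)*(5/3) = (-6*(-6)*2)*(5/3) = (36*2)*(5/3) = 72*(5/3) = 120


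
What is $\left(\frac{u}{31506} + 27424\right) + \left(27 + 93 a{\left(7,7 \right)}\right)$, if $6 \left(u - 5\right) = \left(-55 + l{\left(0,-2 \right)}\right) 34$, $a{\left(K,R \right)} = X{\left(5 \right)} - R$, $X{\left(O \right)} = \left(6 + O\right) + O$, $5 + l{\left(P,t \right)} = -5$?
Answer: $\frac{1336862047}{47259} \approx 28288.0$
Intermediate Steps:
$l{\left(P,t \right)} = -10$ ($l{\left(P,t \right)} = -5 - 5 = -10$)
$X{\left(O \right)} = 6 + 2 O$
$a{\left(K,R \right)} = 16 - R$ ($a{\left(K,R \right)} = \left(6 + 2 \cdot 5\right) - R = \left(6 + 10\right) - R = 16 - R$)
$u = - \frac{1090}{3}$ ($u = 5 + \frac{\left(-55 - 10\right) 34}{6} = 5 + \frac{\left(-65\right) 34}{6} = 5 + \frac{1}{6} \left(-2210\right) = 5 - \frac{1105}{3} = - \frac{1090}{3} \approx -363.33$)
$\left(\frac{u}{31506} + 27424\right) + \left(27 + 93 a{\left(7,7 \right)}\right) = \left(- \frac{1090}{3 \cdot 31506} + 27424\right) + \left(27 + 93 \left(16 - 7\right)\right) = \left(\left(- \frac{1090}{3}\right) \frac{1}{31506} + 27424\right) + \left(27 + 93 \left(16 - 7\right)\right) = \left(- \frac{545}{47259} + 27424\right) + \left(27 + 93 \cdot 9\right) = \frac{1296030271}{47259} + \left(27 + 837\right) = \frac{1296030271}{47259} + 864 = \frac{1336862047}{47259}$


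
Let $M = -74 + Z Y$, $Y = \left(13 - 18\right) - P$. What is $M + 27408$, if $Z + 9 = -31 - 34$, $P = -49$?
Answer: $24078$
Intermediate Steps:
$Z = -74$ ($Z = -9 - 65 = -74$)
$Y = 44$ ($Y = \left(13 - 18\right) - -49 = -5 + 49 = 44$)
$M = -3330$ ($M = -74 - 3256 = -3330$)
$M + 27408 = -3330 + 27408 = 24078$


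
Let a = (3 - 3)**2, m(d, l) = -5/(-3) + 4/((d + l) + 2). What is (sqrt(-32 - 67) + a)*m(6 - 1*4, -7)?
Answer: I*sqrt(11) ≈ 3.3166*I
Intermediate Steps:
m(d, l) = 5/3 + 4/(2 + d + l) (m(d, l) = -5*(-1/3) + 4/(2 + d + l) = 5/3 + 4/(2 + d + l))
a = 0 (a = 0**2 = 0)
(sqrt(-32 - 67) + a)*m(6 - 1*4, -7) = (sqrt(-32 - 67) + 0)*((22 + 5*(6 - 1*4) + 5*(-7))/(3*(2 + (6 - 1*4) - 7))) = (sqrt(-99) + 0)*((22 + 5*(6 - 4) - 35)/(3*(2 + (6 - 4) - 7))) = (3*I*sqrt(11) + 0)*((22 + 5*2 - 35)/(3*(2 + 2 - 7))) = (3*I*sqrt(11))*((1/3)*(22 + 10 - 35)/(-3)) = (3*I*sqrt(11))*((1/3)*(-1/3)*(-3)) = (3*I*sqrt(11))*(1/3) = I*sqrt(11)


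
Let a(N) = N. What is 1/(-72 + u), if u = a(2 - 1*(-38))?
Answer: -1/32 ≈ -0.031250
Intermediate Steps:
u = 40 (u = 2 - 1*(-38) = 2 + 38 = 40)
1/(-72 + u) = 1/(-72 + 40) = 1/(-32) = -1/32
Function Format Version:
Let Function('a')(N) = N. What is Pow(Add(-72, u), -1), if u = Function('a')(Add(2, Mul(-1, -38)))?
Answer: Rational(-1, 32) ≈ -0.031250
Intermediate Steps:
u = 40 (u = Add(2, Mul(-1, -38)) = Add(2, 38) = 40)
Pow(Add(-72, u), -1) = Pow(Add(-72, 40), -1) = Pow(-32, -1) = Rational(-1, 32)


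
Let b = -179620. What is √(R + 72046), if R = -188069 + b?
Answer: I*√295643 ≈ 543.73*I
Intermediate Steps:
R = -367689 (R = -188069 - 179620 = -367689)
√(R + 72046) = √(-367689 + 72046) = √(-295643) = I*√295643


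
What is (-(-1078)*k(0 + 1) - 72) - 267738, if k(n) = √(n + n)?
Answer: -267810 + 1078*√2 ≈ -2.6629e+5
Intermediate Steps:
k(n) = √2*√n (k(n) = √(2*n) = √2*√n)
(-(-1078)*k(0 + 1) - 72) - 267738 = (-(-1078)*√2*√(0 + 1) - 72) - 267738 = (-(-1078)*√2*√1 - 72) - 267738 = (-(-1078)*√2*1 - 72) - 267738 = (-(-1078)*√2 - 72) - 267738 = (1078*√2 - 72) - 267738 = (-72 + 1078*√2) - 267738 = -267810 + 1078*√2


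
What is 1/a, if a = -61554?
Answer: -1/61554 ≈ -1.6246e-5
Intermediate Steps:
1/a = 1/(-61554) = -1/61554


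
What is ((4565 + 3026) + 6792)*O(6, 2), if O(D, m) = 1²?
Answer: 14383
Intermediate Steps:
O(D, m) = 1
((4565 + 3026) + 6792)*O(6, 2) = ((4565 + 3026) + 6792)*1 = (7591 + 6792)*1 = 14383*1 = 14383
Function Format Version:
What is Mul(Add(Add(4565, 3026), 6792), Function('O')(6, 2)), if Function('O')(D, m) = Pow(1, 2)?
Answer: 14383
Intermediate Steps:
Function('O')(D, m) = 1
Mul(Add(Add(4565, 3026), 6792), Function('O')(6, 2)) = Mul(Add(Add(4565, 3026), 6792), 1) = Mul(Add(7591, 6792), 1) = Mul(14383, 1) = 14383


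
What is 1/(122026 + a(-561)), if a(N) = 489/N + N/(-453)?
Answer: 28237/3445658518 ≈ 8.1950e-6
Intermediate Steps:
a(N) = 489/N - N/453 (a(N) = 489/N + N*(-1/453) = 489/N - N/453)
1/(122026 + a(-561)) = 1/(122026 + (489/(-561) - 1/453*(-561))) = 1/(122026 + (489*(-1/561) + 187/151)) = 1/(122026 + (-163/187 + 187/151)) = 1/(122026 + 10356/28237) = 1/(3445658518/28237) = 28237/3445658518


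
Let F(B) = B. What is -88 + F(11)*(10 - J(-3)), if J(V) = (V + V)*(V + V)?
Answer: -374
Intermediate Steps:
J(V) = 4*V**2 (J(V) = (2*V)*(2*V) = 4*V**2)
-88 + F(11)*(10 - J(-3)) = -88 + 11*(10 - 4*(-3)**2) = -88 + 11*(10 - 4*9) = -88 + 11*(10 - 1*36) = -88 + 11*(10 - 36) = -88 + 11*(-26) = -88 - 286 = -374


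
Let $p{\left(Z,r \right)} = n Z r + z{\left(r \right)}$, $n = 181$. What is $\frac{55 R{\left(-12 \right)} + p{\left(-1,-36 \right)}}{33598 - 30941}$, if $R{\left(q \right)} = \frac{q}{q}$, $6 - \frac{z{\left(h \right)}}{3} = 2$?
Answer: $\frac{6583}{2657} \approx 2.4776$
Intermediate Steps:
$z{\left(h \right)} = 12$ ($z{\left(h \right)} = 18 - 6 = 12$)
$R{\left(q \right)} = 1$
$p{\left(Z,r \right)} = 12 + 181 Z r$ ($p{\left(Z,r \right)} = 181 Z r + 12 = 12 + 181 Z r$)
$\frac{55 R{\left(-12 \right)} + p{\left(-1,-36 \right)}}{33598 - 30941} = \frac{55 \cdot 1 + \left(12 + 181 \left(-1\right) \left(-36\right)\right)}{33598 - 30941} = \frac{55 + \left(12 + 6516\right)}{2657} = \left(55 + 6528\right) \frac{1}{2657} = 6583 \cdot \frac{1}{2657} = \frac{6583}{2657}$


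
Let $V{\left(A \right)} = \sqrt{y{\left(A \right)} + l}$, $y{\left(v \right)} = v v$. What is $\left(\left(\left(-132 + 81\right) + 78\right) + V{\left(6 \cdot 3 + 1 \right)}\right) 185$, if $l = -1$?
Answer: $4995 + 1110 \sqrt{10} \approx 8505.1$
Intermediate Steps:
$y{\left(v \right)} = v^{2}$
$V{\left(A \right)} = \sqrt{-1 + A^{2}}$ ($V{\left(A \right)} = \sqrt{A^{2} - 1} = \sqrt{-1 + A^{2}}$)
$\left(\left(\left(-132 + 81\right) + 78\right) + V{\left(6 \cdot 3 + 1 \right)}\right) 185 = \left(\left(\left(-132 + 81\right) + 78\right) + \sqrt{-1 + \left(6 \cdot 3 + 1\right)^{2}}\right) 185 = \left(\left(-51 + 78\right) + \sqrt{-1 + \left(18 + 1\right)^{2}}\right) 185 = \left(27 + \sqrt{-1 + 19^{2}}\right) 185 = \left(27 + \sqrt{-1 + 361}\right) 185 = \left(27 + \sqrt{360}\right) 185 = \left(27 + 6 \sqrt{10}\right) 185 = 4995 + 1110 \sqrt{10}$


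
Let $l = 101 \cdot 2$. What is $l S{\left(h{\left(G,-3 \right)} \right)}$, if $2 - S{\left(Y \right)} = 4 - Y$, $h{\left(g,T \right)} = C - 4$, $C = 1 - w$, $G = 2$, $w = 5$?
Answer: $-2020$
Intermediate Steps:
$C = -4$ ($C = 1 - 5 = -4$)
$h{\left(g,T \right)} = -8$ ($h{\left(g,T \right)} = -4 - 4 = -8$)
$l = 202$
$S{\left(Y \right)} = -2 + Y$ ($S{\left(Y \right)} = 2 - \left(4 - Y\right) = 2 + \left(-4 + Y\right) = -2 + Y$)
$l S{\left(h{\left(G,-3 \right)} \right)} = 202 \left(-2 - 8\right) = 202 \left(-10\right) = -2020$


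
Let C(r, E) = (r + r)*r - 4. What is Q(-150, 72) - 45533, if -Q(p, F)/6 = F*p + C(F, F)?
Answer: -42917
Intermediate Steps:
C(r, E) = -4 + 2*r**2 (C(r, E) = (2*r)*r - 4 = 2*r**2 - 4 = -4 + 2*r**2)
Q(p, F) = 24 - 12*F**2 - 6*F*p (Q(p, F) = -6*(F*p + (-4 + 2*F**2)) = -6*(-4 + 2*F**2 + F*p) = 24 - 12*F**2 - 6*F*p)
Q(-150, 72) - 45533 = (24 - 12*72**2 - 6*72*(-150)) - 45533 = (24 - 12*5184 + 64800) - 45533 = (24 - 62208 + 64800) - 45533 = 2616 - 45533 = -42917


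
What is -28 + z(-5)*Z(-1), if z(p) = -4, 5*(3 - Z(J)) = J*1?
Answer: -204/5 ≈ -40.800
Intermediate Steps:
Z(J) = 3 - J/5
-28 + z(-5)*Z(-1) = -28 - 4*(3 - 1/5*(-1)) = -28 - 4*(3 + 1/5) = -28 - 4*16/5 = -28 - 64/5 = -204/5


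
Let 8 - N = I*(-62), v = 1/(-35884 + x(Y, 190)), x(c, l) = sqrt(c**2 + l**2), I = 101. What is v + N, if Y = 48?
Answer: 2018349125039/321905763 - sqrt(9601)/643811526 ≈ 6270.0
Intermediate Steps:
v = 1/(-35884 + 2*sqrt(9601)) (v = 1/(-35884 + sqrt(48**2 + 190**2)) = 1/(-35884 + sqrt(2304 + 36100)) = 1/(-35884 + sqrt(38404)) = 1/(-35884 + 2*sqrt(9601)) ≈ -2.8021e-5)
N = 6270 (N = 8 - 101*(-62) = 8 - 1*(-6262) = 8 + 6262 = 6270)
v + N = (-8971/321905763 - sqrt(9601)/643811526) + 6270 = 2018349125039/321905763 - sqrt(9601)/643811526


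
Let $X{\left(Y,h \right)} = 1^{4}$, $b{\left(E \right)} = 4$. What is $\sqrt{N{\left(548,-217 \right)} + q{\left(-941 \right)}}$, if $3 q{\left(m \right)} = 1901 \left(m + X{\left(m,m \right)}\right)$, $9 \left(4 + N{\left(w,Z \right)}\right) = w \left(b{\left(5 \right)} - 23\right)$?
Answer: $\frac{2 i \sqrt{1342817}}{3} \approx 772.53 i$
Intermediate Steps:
$X{\left(Y,h \right)} = 1$
$N{\left(w,Z \right)} = -4 - \frac{19 w}{9}$ ($N{\left(w,Z \right)} = -4 + \frac{w \left(4 - 23\right)}{9} = -4 + \frac{w \left(-19\right)}{9} = -4 + \frac{\left(-19\right) w}{9} = -4 - \frac{19 w}{9}$)
$q{\left(m \right)} = \frac{1901}{3} + \frac{1901 m}{3}$ ($q{\left(m \right)} = \frac{1901 \left(m + 1\right)}{3} = \frac{1901 \left(1 + m\right)}{3} = \frac{1901 + 1901 m}{3} = \frac{1901}{3} + \frac{1901 m}{3}$)
$\sqrt{N{\left(548,-217 \right)} + q{\left(-941 \right)}} = \sqrt{\left(-4 - \frac{10412}{9}\right) + \left(\frac{1901}{3} + \frac{1901}{3} \left(-941\right)\right)} = \sqrt{\left(-4 - \frac{10412}{9}\right) + \left(\frac{1901}{3} - \frac{1788841}{3}\right)} = \sqrt{- \frac{10448}{9} - \frac{1786940}{3}} = \sqrt{- \frac{5371268}{9}} = \frac{2 i \sqrt{1342817}}{3}$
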